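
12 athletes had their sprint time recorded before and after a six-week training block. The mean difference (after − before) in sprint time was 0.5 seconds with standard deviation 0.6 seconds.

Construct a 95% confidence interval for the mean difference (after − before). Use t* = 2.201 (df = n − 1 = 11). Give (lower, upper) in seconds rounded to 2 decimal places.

Paired design: SE = s_d/√n = 0.6/√12 = 0.1732.
t* = 2.201; margin of error = 2.201 × 0.1732 = 0.3812.
0.5 ± 0.3812 → (0.12, 0.88).

(0.12, 0.88)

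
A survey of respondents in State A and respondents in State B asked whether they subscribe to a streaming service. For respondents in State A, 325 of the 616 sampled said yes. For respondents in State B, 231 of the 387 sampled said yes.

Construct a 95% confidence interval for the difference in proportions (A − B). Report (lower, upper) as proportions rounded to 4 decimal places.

p̂₁ = 325/616 = 0.5276 and p̂₂ = 231/387 = 0.5969.
SE₁ = √(p̂₁(1−p̂₁)/n₁) = √(0.5276·0.4724/616) = 0.02011; SE₂ = √(0.5969·0.4031/387) = 0.02493.
Independent samples: SE of the difference = √(SE₁² + SE₂²) = √(0.0004044121 + 0.0006215049) = 0.03203.
z* for 95% confidence is 1.960, so the margin of error is 1.960 × 0.03203 = 0.06278.
Point estimate p̂₁ − p̂₂ = 0.5276 − 0.5969 = -0.0693.
-0.0693 ± 0.06278 → (-0.1321, -0.0065).

(-0.1321, -0.0065)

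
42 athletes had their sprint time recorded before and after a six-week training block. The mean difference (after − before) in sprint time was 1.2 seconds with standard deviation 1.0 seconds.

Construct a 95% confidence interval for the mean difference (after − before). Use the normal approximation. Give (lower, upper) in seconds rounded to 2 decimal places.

Paired design: SE = s_d/√n = 1.0/√42 = 0.1543.
z* = 1.960; margin of error = 1.960 × 0.1543 = 0.3024.
1.2 ± 0.3024 → (0.90, 1.50).

(0.90, 1.50)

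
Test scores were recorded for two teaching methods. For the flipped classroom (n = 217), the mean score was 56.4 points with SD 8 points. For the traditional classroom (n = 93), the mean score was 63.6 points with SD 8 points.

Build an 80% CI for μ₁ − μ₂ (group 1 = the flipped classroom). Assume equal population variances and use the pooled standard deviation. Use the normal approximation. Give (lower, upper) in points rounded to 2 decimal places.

(-8.47, -5.93)

Pooled variance s_p² = [216·8² + 92·8²] / (217+93−2) = 64.0000, so s_p = 8.0000.
SE_diff = s_p·√(1/n₁ + 1/n₂) = 8.0000·√(1/217 + 1/93) = 0.9915.
z* = 1.282; margin = 1.282 × 0.9915 = 1.2711.
Difference = 56.4 − 63.6 = -7.2000.
-7.2000 ± 1.2711 → (-8.47, -5.93).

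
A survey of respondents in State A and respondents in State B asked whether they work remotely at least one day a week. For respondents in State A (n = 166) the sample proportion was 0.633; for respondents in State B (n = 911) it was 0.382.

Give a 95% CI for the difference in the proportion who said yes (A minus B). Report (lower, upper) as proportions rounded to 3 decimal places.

The two standard errors are √(0.6330×0.3670/166) = 0.03741 and √(0.3820×0.6180/911) = 0.01610.
Because the samples are independent, SE_diff = √(0.03741² + 0.01610²) = 0.04073.
Using z* = 1.960 for 95%, ME = 1.960 × 0.04073 = 0.07983.
p̂₁ − p̂₂ = 0.2510; interval 0.2510 ± 0.07983 gives (0.171, 0.331).

(0.171, 0.331)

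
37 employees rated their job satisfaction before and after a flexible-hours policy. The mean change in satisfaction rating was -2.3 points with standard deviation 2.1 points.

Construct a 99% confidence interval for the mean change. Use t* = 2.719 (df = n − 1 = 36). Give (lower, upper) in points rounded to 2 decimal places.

This is a matched-pairs design, so SE = s_d/√n = 2.1/√37 = 0.3452.
Margin = 2.719 × 0.3452 = 0.9386; the interval is -2.3 ± 0.9386 = (-3.24, -1.36).

(-3.24, -1.36)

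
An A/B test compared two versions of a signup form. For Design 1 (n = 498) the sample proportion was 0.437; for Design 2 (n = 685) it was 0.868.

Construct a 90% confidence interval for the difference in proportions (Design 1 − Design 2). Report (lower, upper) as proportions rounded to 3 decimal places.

SE₁ = √(p̂₁(1−p̂₁)/n₁) = √(0.4370·0.5630/498) = 0.02223; SE₂ = √(0.8680·0.1320/685) = 0.01293.
Independent samples: SE of the difference = √(SE₁² + SE₂²) = √(0.0004941729 + 0.0001671849) = 0.02572.
z* for 90% confidence is 1.645, so the margin of error is 1.645 × 0.02572 = 0.04231.
Point estimate p̂₁ − p̂₂ = 0.4370 − 0.8680 = -0.4310.
-0.4310 ± 0.04231 → (-0.473, -0.389).

(-0.473, -0.389)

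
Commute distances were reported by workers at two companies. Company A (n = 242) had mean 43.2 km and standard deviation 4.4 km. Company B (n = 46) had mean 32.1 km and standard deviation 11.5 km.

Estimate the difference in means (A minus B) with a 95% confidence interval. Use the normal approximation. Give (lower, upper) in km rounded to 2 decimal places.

(7.73, 14.47)

Standard errors of each mean: 4.4/√242 = 0.2828 and 11.5/√46 = 1.6956.
SE(x̄₁ − x̄₂) = √(0.2828² + 1.6956²) = 1.7190 for independent samples with unequal variances.
With z* = 1.960, the margin is 1.960 × 1.7190 = 3.3692.
x̄₁ − x̄₂ = 43.2 − 32.1 = 11.1000; the interval is 11.1000 ± 3.3692 = (7.73, 14.47).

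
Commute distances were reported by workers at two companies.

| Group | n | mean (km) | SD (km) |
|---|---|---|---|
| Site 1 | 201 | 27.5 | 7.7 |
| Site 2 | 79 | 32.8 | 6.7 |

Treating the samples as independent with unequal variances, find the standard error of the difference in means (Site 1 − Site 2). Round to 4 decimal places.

Per-group SEs: s₁/√n₁ = 7.7/√201 = 0.5431, s₂/√n₂ = 6.7/√79 = 0.7538.
Unpooled SE of the difference: √(0.29495761 + 0.56821444) = 0.9291.

0.9291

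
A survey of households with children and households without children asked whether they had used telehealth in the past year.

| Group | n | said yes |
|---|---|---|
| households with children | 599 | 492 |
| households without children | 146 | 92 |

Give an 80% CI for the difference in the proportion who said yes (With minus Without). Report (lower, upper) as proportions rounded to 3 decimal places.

First, p̂₁ = 492/599 = 0.8214; p̂₂ = 92/146 = 0.6301.
The two standard errors are √(0.8214×0.1786/599) = 0.01565 and √(0.6301×0.3699/146) = 0.03995.
Because the samples are independent, SE_diff = √(0.01565² + 0.03995²) = 0.04291.
Using z* = 1.282 for 80%, ME = 1.282 × 0.04291 = 0.05501.
p̂₁ − p̂₂ = 0.1913; interval 0.1913 ± 0.05501 gives (0.136, 0.246).

(0.136, 0.246)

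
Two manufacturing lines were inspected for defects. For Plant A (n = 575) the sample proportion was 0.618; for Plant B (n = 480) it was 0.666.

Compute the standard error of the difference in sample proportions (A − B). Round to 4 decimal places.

0.0296

Each SE is √(p̂(1−p̂)/n): √(0.6180·0.3820/575) = 0.02026 and √(0.6660·0.3340/480) = 0.02153.
SE(p̂₁ − p̂₂) = √(SE₁² + SE₂²) = √(0.0004104676 + 0.0004635409) = 0.02956, since the two samples are independent.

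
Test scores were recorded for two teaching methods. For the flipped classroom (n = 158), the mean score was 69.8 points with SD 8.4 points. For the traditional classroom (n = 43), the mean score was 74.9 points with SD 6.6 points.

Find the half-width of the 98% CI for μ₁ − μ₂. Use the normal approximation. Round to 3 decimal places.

2.810

Per-group SEs: s₁/√n₁ = 8.4/√158 = 0.6683, s₂/√n₂ = 6.6/√43 = 1.0065.
Unpooled SE of the difference: √(0.44662489 + 1.01304225) = 1.2082.
Margin of error = z* · SE = 2.326 × 1.2082 = 2.8103.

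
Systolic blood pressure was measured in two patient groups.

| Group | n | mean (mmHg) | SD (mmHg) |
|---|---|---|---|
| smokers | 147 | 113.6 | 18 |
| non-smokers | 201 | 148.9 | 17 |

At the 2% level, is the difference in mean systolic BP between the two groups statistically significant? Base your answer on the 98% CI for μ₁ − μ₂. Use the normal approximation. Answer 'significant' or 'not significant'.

Per-group SEs: s₁/√n₁ = 18/√147 = 1.4846, s₂/√n₂ = 17/√201 = 1.1991.
Unpooled SE of the difference: √(2.20403716 + 1.43784081) = 1.9084.
Margin of error = z* · SE = 2.326 × 1.9084 = 4.4389.
x̄₁ − x̄₂ = 113.6 − 148.9 = -35.3000.
CI: -35.3000 ± 4.4389 = (-39.7389, -30.8611).
The interval (-39.7389, -30.8611) does not contain 0, so the difference is significant.

significant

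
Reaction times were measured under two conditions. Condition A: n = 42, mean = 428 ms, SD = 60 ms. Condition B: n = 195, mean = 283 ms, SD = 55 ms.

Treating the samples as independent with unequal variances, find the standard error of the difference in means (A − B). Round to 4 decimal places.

Standard errors of each mean: 60/√42 = 9.2582 and 55/√195 = 3.9386.
SE(x̄₁ − x̄₂) = √(9.2582² + 3.9386²) = 10.0612 for independent samples with unequal variances.

10.0612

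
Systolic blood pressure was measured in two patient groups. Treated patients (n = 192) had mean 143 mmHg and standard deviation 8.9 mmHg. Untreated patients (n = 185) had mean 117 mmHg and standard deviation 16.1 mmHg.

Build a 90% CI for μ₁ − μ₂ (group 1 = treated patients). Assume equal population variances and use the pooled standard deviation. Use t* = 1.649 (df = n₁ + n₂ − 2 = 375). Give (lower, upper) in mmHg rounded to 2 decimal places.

s_p = √[((n₁−1)s₁² + (n₂−1)s₂²)/(n₁+n₂−2)] = √[(191·8.9² + 184·16.1²)/375] = 12.9433.
SE = 12.9433·√(1/192 + 1/185) = 1.3335.
With t* = 1.649, margin = 1.649 × 1.3335 = 2.1989.
x̄₁ − x̄₂ = 143 − 117 = 26.0000; interval 26.0000 ± 2.1989 = (23.80, 28.20).

(23.80, 28.20)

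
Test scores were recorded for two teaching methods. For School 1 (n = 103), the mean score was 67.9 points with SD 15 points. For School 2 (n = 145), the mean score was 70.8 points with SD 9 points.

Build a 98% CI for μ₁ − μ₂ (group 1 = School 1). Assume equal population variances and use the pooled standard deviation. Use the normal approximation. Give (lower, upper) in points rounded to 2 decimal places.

(-6.46, 0.66)

s_p = √[((n₁−1)s₁² + (n₂−1)s₂²)/(n₁+n₂−2)] = √[(102·15² + 144·9²)/246] = 11.8620.
SE = 11.8620·√(1/103 + 1/145) = 1.5286.
With z* = 2.326, margin = 2.326 × 1.5286 = 3.5555.
x̄₁ − x̄₂ = 67.9 − 70.8 = -2.9000; interval -2.9000 ± 3.5555 = (-6.46, 0.66).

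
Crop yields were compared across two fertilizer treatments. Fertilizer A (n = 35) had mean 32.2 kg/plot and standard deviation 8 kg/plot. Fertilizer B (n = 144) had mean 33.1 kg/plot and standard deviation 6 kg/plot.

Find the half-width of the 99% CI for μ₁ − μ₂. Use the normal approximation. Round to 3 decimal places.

3.714

SE₁ = s₁/√n₁ = 8/√35 = 1.3522; SE₂ = 6/√144 = 0.5000.
Independent samples, unequal variances: SE_diff = √(SE₁² + SE₂²) = √(1.82844484 + 0.25) = 1.4417.
z* = 2.576, so margin of error = 2.576 × 1.4417 = 3.7138.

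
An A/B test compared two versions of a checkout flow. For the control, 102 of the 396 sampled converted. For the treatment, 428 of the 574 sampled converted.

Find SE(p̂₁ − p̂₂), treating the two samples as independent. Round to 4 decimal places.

First, p̂₁ = 102/396 = 0.2576; p̂₂ = 428/574 = 0.7456.
The two standard errors are √(0.2576×0.7424/396) = 0.02198 and √(0.7456×0.2544/574) = 0.01818.
Because the samples are independent, SE_diff = √(0.02198² + 0.01818²) = 0.02852.

0.0285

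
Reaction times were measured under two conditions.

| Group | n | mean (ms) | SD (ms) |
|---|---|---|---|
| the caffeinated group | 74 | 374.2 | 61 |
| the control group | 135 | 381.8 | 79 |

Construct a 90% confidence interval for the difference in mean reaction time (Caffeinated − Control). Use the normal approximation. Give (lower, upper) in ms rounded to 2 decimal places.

Per-group SEs: s₁/√n₁ = 61/√74 = 7.0911, s₂/√n₂ = 79/√135 = 6.7992.
Unpooled SE of the difference: √(50.28369921 + 46.22912064) = 9.8241.
Margin of error = z* · SE = 1.645 × 9.8241 = 16.1606.
x̄₁ − x̄₂ = 374.2 − 381.8 = -7.6000.
CI: -7.6000 ± 16.1606 = (-23.76, 8.56).

(-23.76, 8.56)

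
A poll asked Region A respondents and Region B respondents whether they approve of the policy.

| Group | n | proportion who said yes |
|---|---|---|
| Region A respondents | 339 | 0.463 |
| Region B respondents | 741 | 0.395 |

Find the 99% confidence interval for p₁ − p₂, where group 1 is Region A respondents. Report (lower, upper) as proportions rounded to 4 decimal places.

(-0.0157, 0.1517)

SE₁ = √(p̂₁(1−p̂₁)/n₁) = √(0.4630·0.5370/339) = 0.02708; SE₂ = √(0.3950·0.6050/741) = 0.01796.
Independent samples: SE of the difference = √(SE₁² + SE₂²) = √(0.0007333264 + 0.0003225616) = 0.03249.
z* for 99% confidence is 2.576, so the margin of error is 2.576 × 0.03249 = 0.08369.
Point estimate p̂₁ − p̂₂ = 0.4630 − 0.3950 = 0.0680.
0.0680 ± 0.08369 → (-0.0157, 0.1517).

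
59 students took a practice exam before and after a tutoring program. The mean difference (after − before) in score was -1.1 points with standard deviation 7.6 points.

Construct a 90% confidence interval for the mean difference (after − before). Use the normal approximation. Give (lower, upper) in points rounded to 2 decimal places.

Paired design: SE = s_d/√n = 7.6/√59 = 0.9894.
z* = 1.645; margin of error = 1.645 × 0.9894 = 1.6276.
-1.1 ± 1.6276 → (-2.73, 0.53).

(-2.73, 0.53)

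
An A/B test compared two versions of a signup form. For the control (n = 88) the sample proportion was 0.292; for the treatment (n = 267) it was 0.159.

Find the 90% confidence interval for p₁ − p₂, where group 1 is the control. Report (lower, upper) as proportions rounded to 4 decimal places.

(0.0452, 0.2208)

SE₁ = √(p̂₁(1−p̂₁)/n₁) = √(0.2920·0.7080/88) = 0.04847; SE₂ = √(0.1590·0.8410/267) = 0.02238.
Independent samples: SE of the difference = √(SE₁² + SE₂²) = √(0.0023493409 + 0.0005008644) = 0.05339.
z* for 90% confidence is 1.645, so the margin of error is 1.645 × 0.05339 = 0.08783.
Point estimate p̂₁ − p̂₂ = 0.2920 − 0.1590 = 0.1330.
0.1330 ± 0.08783 → (0.0452, 0.2208).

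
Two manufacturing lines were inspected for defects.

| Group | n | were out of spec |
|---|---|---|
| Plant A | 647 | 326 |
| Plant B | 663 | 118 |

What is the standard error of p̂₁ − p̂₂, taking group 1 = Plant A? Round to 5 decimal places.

0.02464

Sample proportions: 326/647 = 0.5039, 118/663 = 0.1780.
Each SE is √(p̂(1−p̂)/n): √(0.5039·0.4961/647) = 0.01966 and √(0.1780·0.8220/663) = 0.01486.
SE(p̂₁ − p̂₂) = √(SE₁² + SE₂²) = √(0.0003865156 + 0.0002208196) = 0.02464, since the two samples are independent.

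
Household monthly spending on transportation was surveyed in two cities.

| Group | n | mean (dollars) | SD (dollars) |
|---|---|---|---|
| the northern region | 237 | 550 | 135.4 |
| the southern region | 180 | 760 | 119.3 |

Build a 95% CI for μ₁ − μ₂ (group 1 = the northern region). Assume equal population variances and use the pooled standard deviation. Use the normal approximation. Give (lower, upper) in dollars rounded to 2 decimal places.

(-234.94, -185.06)

s_p = √[((n₁−1)s₁² + (n₂−1)s₂²)/(n₁+n₂−2)] = √[(236·135.4² + 179·119.3²)/415] = 128.7029.
SE = 128.7029·√(1/237 + 1/180) = 12.7247.
With z* = 1.960, margin = 1.960 × 12.7247 = 24.9404.
x̄₁ − x̄₂ = 550 − 760 = -210.0000; interval -210.0000 ± 24.9404 = (-234.94, -185.06).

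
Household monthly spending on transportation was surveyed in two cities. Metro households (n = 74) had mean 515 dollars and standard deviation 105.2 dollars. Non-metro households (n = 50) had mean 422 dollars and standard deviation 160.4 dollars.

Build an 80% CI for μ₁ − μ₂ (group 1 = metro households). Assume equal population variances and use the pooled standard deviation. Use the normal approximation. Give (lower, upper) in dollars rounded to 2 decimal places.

(62.44, 123.56)

s_p = √[((n₁−1)s₁² + (n₂−1)s₂²)/(n₁+n₂−2)] = √[(73·105.2² + 49·160.4²)/122] = 130.2134.
SE = 130.2134·√(1/74 + 1/50) = 23.8378.
With z* = 1.282, margin = 1.282 × 23.8378 = 30.5601.
x̄₁ − x̄₂ = 515 − 422 = 93.0000; interval 93.0000 ± 30.5601 = (62.44, 123.56).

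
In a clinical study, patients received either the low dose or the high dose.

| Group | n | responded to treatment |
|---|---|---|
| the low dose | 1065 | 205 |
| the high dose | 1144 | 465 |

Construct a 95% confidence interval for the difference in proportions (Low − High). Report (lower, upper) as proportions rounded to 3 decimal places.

First, p̂₁ = 205/1065 = 0.1925; p̂₂ = 465/1144 = 0.4065.
The two standard errors are √(0.1925×0.8075/1065) = 0.01208 and √(0.4065×0.5935/1144) = 0.01452.
Because the samples are independent, SE_diff = √(0.01208² + 0.01452²) = 0.01889.
Using z* = 1.960 for 95%, ME = 1.960 × 0.01889 = 0.03702.
p̂₁ − p̂₂ = -0.2140; interval -0.2140 ± 0.03702 gives (-0.251, -0.177).

(-0.251, -0.177)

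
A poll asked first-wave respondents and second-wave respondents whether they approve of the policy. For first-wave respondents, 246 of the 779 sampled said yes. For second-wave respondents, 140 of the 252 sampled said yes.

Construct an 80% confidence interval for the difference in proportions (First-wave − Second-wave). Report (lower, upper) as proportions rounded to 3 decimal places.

(-0.285, -0.194)

First, p̂₁ = 246/779 = 0.3158; p̂₂ = 140/252 = 0.5556.
The two standard errors are √(0.3158×0.6842/779) = 0.01665 and √(0.5556×0.4444/252) = 0.03130.
Because the samples are independent, SE_diff = √(0.01665² + 0.03130²) = 0.03545.
Using z* = 1.282 for 80%, ME = 1.282 × 0.03545 = 0.04545.
p̂₁ − p̂₂ = -0.2398; interval -0.2398 ± 0.04545 gives (-0.285, -0.194).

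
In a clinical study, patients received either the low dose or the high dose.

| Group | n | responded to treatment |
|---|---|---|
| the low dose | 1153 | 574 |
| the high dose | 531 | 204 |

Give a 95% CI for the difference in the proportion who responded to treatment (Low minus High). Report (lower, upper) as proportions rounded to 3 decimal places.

p̂₁ = 574/1153 = 0.4978 and p̂₂ = 204/531 = 0.3842.
SE₁ = √(p̂₁(1−p̂₁)/n₁) = √(0.4978·0.5022/1153) = 0.01472; SE₂ = √(0.3842·0.6158/531) = 0.02111.
Independent samples: SE of the difference = √(SE₁² + SE₂²) = √(0.0002166784 + 0.0004456321) = 0.02574.
z* for 95% confidence is 1.960, so the margin of error is 1.960 × 0.02574 = 0.05045.
Point estimate p̂₁ − p̂₂ = 0.4978 − 0.3842 = 0.1136.
0.1136 ± 0.05045 → (0.063, 0.164).

(0.063, 0.164)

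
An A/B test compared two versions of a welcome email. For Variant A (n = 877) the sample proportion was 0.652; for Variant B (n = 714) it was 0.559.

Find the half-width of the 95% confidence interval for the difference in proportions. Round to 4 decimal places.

Each SE is √(p̂(1−p̂)/n): √(0.6520·0.3480/877) = 0.01608 and √(0.5590·0.4410/714) = 0.01858.
SE(p̂₁ − p̂₂) = √(SE₁² + SE₂²) = √(0.0002585664 + 0.0003452164) = 0.02457, since the two samples are independent.
At 95% confidence z* = 1.960; margin = 1.960 × 0.02457 = 0.04816.

0.0482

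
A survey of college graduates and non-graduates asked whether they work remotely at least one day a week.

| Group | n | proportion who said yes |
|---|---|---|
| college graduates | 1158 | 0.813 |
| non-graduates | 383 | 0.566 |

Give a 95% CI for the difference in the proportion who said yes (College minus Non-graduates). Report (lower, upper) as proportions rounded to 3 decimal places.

The two standard errors are √(0.8130×0.1870/1158) = 0.01146 and √(0.5660×0.4340/383) = 0.02533.
Because the samples are independent, SE_diff = √(0.01146² + 0.02533²) = 0.02780.
Using z* = 1.960 for 95%, ME = 1.960 × 0.02780 = 0.05449.
p̂₁ − p̂₂ = 0.2470; interval 0.2470 ± 0.05449 gives (0.193, 0.301).

(0.193, 0.301)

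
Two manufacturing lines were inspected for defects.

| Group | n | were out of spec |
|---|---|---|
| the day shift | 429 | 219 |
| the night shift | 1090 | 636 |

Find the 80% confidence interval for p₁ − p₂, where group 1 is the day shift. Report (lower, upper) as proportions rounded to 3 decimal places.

(-0.109, -0.037)

Sample proportions: 219/429 = 0.5105, 636/1090 = 0.5835.
Each SE is √(p̂(1−p̂)/n): √(0.5105·0.4895/429) = 0.02413 and √(0.5835·0.4165/1090) = 0.01493.
SE(p̂₁ − p̂₂) = √(SE₁² + SE₂²) = √(0.0005822569 + 0.0002229049) = 0.02838, since the two samples are independent.
At 80% confidence z* = 1.282; margin = 1.282 × 0.02838 = 0.03638.
The difference is 0.5105 − 0.5835 = -0.0730, so the interval is -0.0730 ± 0.03638 = (-0.109, -0.037).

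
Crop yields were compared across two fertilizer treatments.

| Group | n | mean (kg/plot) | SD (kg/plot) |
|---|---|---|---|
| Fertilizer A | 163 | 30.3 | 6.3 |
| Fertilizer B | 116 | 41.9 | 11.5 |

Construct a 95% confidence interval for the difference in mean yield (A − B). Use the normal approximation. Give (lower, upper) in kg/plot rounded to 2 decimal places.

(-13.91, -9.29)

SE₁ = s₁/√n₁ = 6.3/√163 = 0.4935; SE₂ = 11.5/√116 = 1.0677.
Independent samples, unequal variances: SE_diff = √(SE₁² + SE₂²) = √(0.24354225 + 1.13998329) = 1.1762.
z* = 1.960, so margin of error = 1.960 × 1.1762 = 2.3054.
Difference in means = 30.3 − 41.9 = -11.6000.
-11.6000 ± 2.3054 → (-13.91, -9.29).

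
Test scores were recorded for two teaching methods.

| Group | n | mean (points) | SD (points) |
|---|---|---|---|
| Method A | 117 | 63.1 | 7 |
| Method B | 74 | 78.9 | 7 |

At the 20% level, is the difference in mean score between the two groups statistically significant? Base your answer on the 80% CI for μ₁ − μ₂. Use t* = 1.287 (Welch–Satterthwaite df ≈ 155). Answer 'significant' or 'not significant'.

significant

Per-group SEs: s₁/√n₁ = 7/√117 = 0.6472, s₂/√n₂ = 7/√74 = 0.8137.
Unpooled SE of the difference: √(0.41886784 + 0.66210769) = 1.0397.
Margin of error = t* · SE = 1.287 × 1.0397 = 1.3381.
x̄₁ − x̄₂ = 63.1 − 78.9 = -15.8000.
CI: -15.8000 ± 1.3381 = (-17.1381, -14.4619).
The interval (-17.1381, -14.4619) does not contain 0, so the difference is significant.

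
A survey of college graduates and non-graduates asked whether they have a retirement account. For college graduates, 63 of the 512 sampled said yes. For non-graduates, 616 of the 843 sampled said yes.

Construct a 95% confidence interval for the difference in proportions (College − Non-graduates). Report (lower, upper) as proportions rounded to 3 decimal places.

(-0.649, -0.566)

First, p̂₁ = 63/512 = 0.1230; p̂₂ = 616/843 = 0.7307.
The two standard errors are √(0.1230×0.8770/512) = 0.01452 and √(0.7307×0.2693/843) = 0.01528.
Because the samples are independent, SE_diff = √(0.01452² + 0.01528²) = 0.02108.
Using z* = 1.960 for 95%, ME = 1.960 × 0.02108 = 0.04132.
p̂₁ − p̂₂ = -0.6077; interval -0.6077 ± 0.04132 gives (-0.649, -0.566).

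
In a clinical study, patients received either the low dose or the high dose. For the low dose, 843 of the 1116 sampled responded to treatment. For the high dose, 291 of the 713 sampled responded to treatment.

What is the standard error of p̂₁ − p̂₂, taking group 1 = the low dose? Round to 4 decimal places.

0.0225

Sample proportions: 843/1116 = 0.7554, 291/713 = 0.4081.
Each SE is √(p̂(1−p̂)/n): √(0.7554·0.2446/1116) = 0.01287 and √(0.4081·0.5919/713) = 0.01841.
SE(p̂₁ − p̂₂) = √(SE₁² + SE₂²) = √(0.0001656369 + 0.0003389281) = 0.02246, since the two samples are independent.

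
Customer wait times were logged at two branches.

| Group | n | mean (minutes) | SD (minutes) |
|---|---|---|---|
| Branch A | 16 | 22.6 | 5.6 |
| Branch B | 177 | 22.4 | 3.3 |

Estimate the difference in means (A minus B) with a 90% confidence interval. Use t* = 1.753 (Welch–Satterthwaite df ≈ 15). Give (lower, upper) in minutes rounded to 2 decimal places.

Per-group SEs: s₁/√n₁ = 5.6/√16 = 1.4000, s₂/√n₂ = 3.3/√177 = 0.2480.
Unpooled SE of the difference: √(1.96 + 0.061504) = 1.4218.
Margin of error = t* · SE = 1.753 × 1.4218 = 2.4924.
x̄₁ − x̄₂ = 22.6 − 22.4 = 0.2000.
CI: 0.2000 ± 2.4924 = (-2.29, 2.69).

(-2.29, 2.69)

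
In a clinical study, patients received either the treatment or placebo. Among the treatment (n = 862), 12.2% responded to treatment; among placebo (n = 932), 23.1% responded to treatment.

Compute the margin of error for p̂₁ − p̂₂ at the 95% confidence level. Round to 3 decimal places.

0.035

Each SE is √(p̂(1−p̂)/n): √(0.1220·0.8780/862) = 0.01115 and √(0.2310·0.7690/932) = 0.01381.
SE(p̂₁ − p̂₂) = √(SE₁² + SE₂²) = √(0.0001243225 + 0.0001907161) = 0.01775, since the two samples are independent.
At 95% confidence z* = 1.960; margin = 1.960 × 0.01775 = 0.03479.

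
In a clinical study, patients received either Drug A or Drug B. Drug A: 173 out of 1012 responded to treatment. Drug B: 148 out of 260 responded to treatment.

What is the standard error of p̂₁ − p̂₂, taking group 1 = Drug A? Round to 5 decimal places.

Sample proportions: 173/1012 = 0.1709, 148/260 = 0.5692.
Each SE is √(p̂(1−p̂)/n): √(0.1709·0.8291/1012) = 0.01183 and √(0.5692·0.4308/260) = 0.03071.
SE(p̂₁ − p̂₂) = √(SE₁² + SE₂²) = √(0.0001399489 + 0.0009431041) = 0.03291, since the two samples are independent.

0.03291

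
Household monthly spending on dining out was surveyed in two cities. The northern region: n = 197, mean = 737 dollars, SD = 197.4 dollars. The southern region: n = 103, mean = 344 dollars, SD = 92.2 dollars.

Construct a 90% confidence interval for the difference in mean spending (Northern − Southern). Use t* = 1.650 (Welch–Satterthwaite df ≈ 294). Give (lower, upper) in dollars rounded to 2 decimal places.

Per-group SEs: s₁/√n₁ = 197.4/√197 = 14.0642, s₂/√n₂ = 92.2/√103 = 9.0847.
Unpooled SE of the difference: √(197.80172164 + 82.53177409) = 16.7432.
Margin of error = t* · SE = 1.650 × 16.7432 = 27.6263.
x̄₁ − x̄₂ = 737 − 344 = 393.0000.
CI: 393.0000 ± 27.6263 = (365.37, 420.63).

(365.37, 420.63)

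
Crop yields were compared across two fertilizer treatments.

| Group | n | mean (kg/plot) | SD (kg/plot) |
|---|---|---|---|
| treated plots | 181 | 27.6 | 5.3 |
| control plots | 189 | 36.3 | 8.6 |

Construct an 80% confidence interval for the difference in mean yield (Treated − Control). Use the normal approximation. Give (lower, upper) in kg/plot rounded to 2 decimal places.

SE₁ = s₁/√n₁ = 5.3/√181 = 0.3939; SE₂ = 8.6/√189 = 0.6256.
Independent samples, unequal variances: SE_diff = √(SE₁² + SE₂²) = √(0.15515721 + 0.39137536) = 0.7393.
z* = 1.282, so margin of error = 1.282 × 0.7393 = 0.9478.
Difference in means = 27.6 − 36.3 = -8.7000.
-8.7000 ± 0.9478 → (-9.65, -7.75).

(-9.65, -7.75)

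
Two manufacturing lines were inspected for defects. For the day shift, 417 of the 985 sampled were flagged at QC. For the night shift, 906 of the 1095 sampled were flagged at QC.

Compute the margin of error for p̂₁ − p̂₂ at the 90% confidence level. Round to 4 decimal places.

0.0320

p̂₁ = 417/985 = 0.4234 and p̂₂ = 906/1095 = 0.8274.
SE₁ = √(p̂₁(1−p̂₁)/n₁) = √(0.4234·0.5766/985) = 0.01574; SE₂ = √(0.8274·0.1726/1095) = 0.01142.
Independent samples: SE of the difference = √(SE₁² + SE₂²) = √(0.0002477476 + 0.0001304164) = 0.01945.
z* for 90% confidence is 1.645, so the margin of error is 1.645 × 0.01945 = 0.03200.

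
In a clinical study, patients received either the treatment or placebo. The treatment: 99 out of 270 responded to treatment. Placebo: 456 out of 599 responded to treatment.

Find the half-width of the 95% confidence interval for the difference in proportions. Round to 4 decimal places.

Sample proportions: 99/270 = 0.3667, 456/599 = 0.7613.
Each SE is √(p̂(1−p̂)/n): √(0.3667·0.6333/270) = 0.02933 and √(0.7613·0.2387/599) = 0.01742.
SE(p̂₁ − p̂₂) = √(SE₁² + SE₂²) = √(0.0008602489 + 0.0003034564) = 0.03411, since the two samples are independent.
At 95% confidence z* = 1.960; margin = 1.960 × 0.03411 = 0.06686.

0.0669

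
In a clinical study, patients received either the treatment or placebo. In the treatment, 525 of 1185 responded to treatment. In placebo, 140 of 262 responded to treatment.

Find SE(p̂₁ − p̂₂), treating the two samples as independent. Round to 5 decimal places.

0.03403

First, p̂₁ = 525/1185 = 0.4430; p̂₂ = 140/262 = 0.5344.
The two standard errors are √(0.4430×0.5570/1185) = 0.01443 and √(0.5344×0.4656/262) = 0.03082.
Because the samples are independent, SE_diff = √(0.01443² + 0.03082²) = 0.03403.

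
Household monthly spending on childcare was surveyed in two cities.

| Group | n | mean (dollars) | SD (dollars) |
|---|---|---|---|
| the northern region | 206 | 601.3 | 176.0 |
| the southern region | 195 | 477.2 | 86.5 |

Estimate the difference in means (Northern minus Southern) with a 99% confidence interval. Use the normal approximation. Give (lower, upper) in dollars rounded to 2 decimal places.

Per-group SEs: s₁/√n₁ = 176.0/√206 = 12.2625, s₂/√n₂ = 86.5/√195 = 6.1944.
Unpooled SE of the difference: √(150.36890625 + 38.37059136) = 13.7382.
Margin of error = z* · SE = 2.576 × 13.7382 = 35.3896.
x̄₁ − x̄₂ = 601.3 − 477.2 = 124.1000.
CI: 124.1000 ± 35.3896 = (88.71, 159.49).

(88.71, 159.49)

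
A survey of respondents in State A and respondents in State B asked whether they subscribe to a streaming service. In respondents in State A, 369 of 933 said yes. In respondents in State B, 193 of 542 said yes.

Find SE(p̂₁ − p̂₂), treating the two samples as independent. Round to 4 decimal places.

p̂₁ = 369/933 = 0.3955 and p̂₂ = 193/542 = 0.3561.
SE₁ = √(p̂₁(1−p̂₁)/n₁) = √(0.3955·0.6045/933) = 0.01601; SE₂ = √(0.3561·0.6439/542) = 0.02057.
Independent samples: SE of the difference = √(SE₁² + SE₂²) = √(0.0002563201 + 0.0004231249) = 0.02607.

0.0261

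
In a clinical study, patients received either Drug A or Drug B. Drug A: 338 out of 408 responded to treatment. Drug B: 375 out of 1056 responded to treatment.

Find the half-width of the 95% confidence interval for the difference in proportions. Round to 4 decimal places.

p̂₁ = 338/408 = 0.8284 and p̂₂ = 375/1056 = 0.3551.
SE₁ = √(p̂₁(1−p̂₁)/n₁) = √(0.8284·0.1716/408) = 0.01867; SE₂ = √(0.3551·0.6449/1056) = 0.01473.
Independent samples: SE of the difference = √(SE₁² + SE₂²) = √(0.0003485689 + 0.0002169729) = 0.02378.
z* for 95% confidence is 1.960, so the margin of error is 1.960 × 0.02378 = 0.04661.

0.0466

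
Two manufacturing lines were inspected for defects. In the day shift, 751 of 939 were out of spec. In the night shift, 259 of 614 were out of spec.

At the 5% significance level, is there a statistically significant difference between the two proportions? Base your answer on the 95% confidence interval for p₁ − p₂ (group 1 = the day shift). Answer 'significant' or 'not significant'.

p̂₁ = 751/939 = 0.7998 and p̂₂ = 259/614 = 0.4218.
SE₁ = √(p̂₁(1−p̂₁)/n₁) = √(0.7998·0.2002/939) = 0.01306; SE₂ = √(0.4218·0.5782/614) = 0.01993.
Independent samples: SE of the difference = √(SE₁² + SE₂²) = √(0.0001705636 + 0.0003972049) = 0.02383.
z* for 95% confidence is 1.960, so the margin of error is 1.960 × 0.02383 = 0.04671.
Point estimate p̂₁ − p̂₂ = 0.7998 − 0.4218 = 0.3780.
0.3780 ± 0.04671 → (0.33129, 0.42471).
The interval (0.33129, 0.42471) does not contain 0, so the difference is significant.

significant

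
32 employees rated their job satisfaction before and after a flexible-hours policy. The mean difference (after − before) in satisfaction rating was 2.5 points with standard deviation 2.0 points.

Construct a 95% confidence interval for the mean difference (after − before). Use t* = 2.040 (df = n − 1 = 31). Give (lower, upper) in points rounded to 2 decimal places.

Paired design: SE = s_d/√n = 2.0/√32 = 0.3536.
t* = 2.040; margin of error = 2.040 × 0.3536 = 0.7213.
2.5 ± 0.7213 → (1.78, 3.22).

(1.78, 3.22)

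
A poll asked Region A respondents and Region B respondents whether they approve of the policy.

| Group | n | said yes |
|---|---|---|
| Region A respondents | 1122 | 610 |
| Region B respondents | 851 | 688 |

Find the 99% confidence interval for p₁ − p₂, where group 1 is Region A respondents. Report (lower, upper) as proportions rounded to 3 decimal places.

p̂₁ = 610/1122 = 0.5437 and p̂₂ = 688/851 = 0.8085.
SE₁ = √(p̂₁(1−p̂₁)/n₁) = √(0.5437·0.4563/1122) = 0.01487; SE₂ = √(0.8085·0.1915/851) = 0.01349.
Independent samples: SE of the difference = √(SE₁² + SE₂²) = √(0.0002211169 + 0.0001819801) = 0.02008.
z* for 99% confidence is 2.576, so the margin of error is 2.576 × 0.02008 = 0.05173.
Point estimate p̂₁ − p̂₂ = 0.5437 − 0.8085 = -0.2648.
-0.2648 ± 0.05173 → (-0.317, -0.213).

(-0.317, -0.213)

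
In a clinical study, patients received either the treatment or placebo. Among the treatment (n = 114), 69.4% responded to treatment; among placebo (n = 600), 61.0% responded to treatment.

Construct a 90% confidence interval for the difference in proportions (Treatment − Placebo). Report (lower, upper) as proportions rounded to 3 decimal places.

(0.006, 0.162)

SE₁ = √(p̂₁(1−p̂₁)/n₁) = √(0.6940·0.3060/114) = 0.04316; SE₂ = √(0.6100·0.3900/600) = 0.01991.
Independent samples: SE of the difference = √(SE₁² + SE₂²) = √(0.0018627856 + 0.0003964081) = 0.04753.
z* for 90% confidence is 1.645, so the margin of error is 1.645 × 0.04753 = 0.07819.
Point estimate p̂₁ − p̂₂ = 0.6940 − 0.6100 = 0.0840.
0.0840 ± 0.07819 → (0.006, 0.162).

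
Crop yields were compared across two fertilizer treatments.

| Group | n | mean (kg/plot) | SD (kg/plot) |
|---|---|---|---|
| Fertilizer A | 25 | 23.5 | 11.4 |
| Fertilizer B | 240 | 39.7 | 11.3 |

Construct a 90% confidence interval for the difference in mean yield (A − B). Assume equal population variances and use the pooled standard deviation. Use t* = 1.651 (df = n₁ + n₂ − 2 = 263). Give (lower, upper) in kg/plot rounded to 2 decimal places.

s_p = √[((n₁−1)s₁² + (n₂−1)s₂²)/(n₁+n₂−2)] = √[(24·11.4² + 239·11.3²)/263] = 11.3092.
SE = 11.3092·√(1/25 + 1/240) = 2.3767.
With t* = 1.651, margin = 1.651 × 2.3767 = 3.9239.
x̄₁ − x̄₂ = 23.5 − 39.7 = -16.2000; interval -16.2000 ± 3.9239 = (-20.12, -12.28).

(-20.12, -12.28)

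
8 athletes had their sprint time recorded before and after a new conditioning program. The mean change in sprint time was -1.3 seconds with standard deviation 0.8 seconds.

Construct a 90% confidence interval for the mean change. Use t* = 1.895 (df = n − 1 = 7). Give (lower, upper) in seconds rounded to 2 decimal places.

This is a matched-pairs design, so SE = s_d/√n = 0.8/√8 = 0.2828.
Margin = 1.895 × 0.2828 = 0.5359; the interval is -1.3 ± 0.5359 = (-1.84, -0.76).

(-1.84, -0.76)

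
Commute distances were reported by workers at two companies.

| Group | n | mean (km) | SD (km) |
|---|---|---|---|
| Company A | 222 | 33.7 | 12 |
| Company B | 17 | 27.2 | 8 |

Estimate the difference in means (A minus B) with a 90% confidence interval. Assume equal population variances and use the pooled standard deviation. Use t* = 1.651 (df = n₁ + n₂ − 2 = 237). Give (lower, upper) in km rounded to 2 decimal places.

(1.61, 11.39)

Pooled variance s_p² = [221·12² + 16·8²] / (222+17−2) = 138.5992, so s_p = 11.7728.
SE_diff = s_p·√(1/n₁ + 1/n₂) = 11.7728·√(1/222 + 1/17) = 2.9626.
t* = 1.651; margin = 1.651 × 2.9626 = 4.8913.
Difference = 33.7 − 27.2 = 6.5000.
6.5000 ± 4.8913 → (1.61, 11.39).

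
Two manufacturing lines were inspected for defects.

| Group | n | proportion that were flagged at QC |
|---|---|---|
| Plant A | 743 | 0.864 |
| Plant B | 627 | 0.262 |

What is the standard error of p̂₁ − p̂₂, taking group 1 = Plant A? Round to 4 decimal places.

0.0216

The two standard errors are √(0.8640×0.1360/743) = 0.01258 and √(0.2620×0.7380/627) = 0.01756.
Because the samples are independent, SE_diff = √(0.01258² + 0.01756²) = 0.02160.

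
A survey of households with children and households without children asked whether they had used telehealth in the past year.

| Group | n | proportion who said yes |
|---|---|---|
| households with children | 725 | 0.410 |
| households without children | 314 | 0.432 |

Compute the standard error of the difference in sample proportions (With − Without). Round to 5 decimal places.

0.03339

SE₁ = √(p̂₁(1−p̂₁)/n₁) = √(0.4100·0.5900/725) = 0.01827; SE₂ = √(0.4320·0.5680/314) = 0.02795.
Independent samples: SE of the difference = √(SE₁² + SE₂²) = √(0.0003337929 + 0.0007812025) = 0.03339.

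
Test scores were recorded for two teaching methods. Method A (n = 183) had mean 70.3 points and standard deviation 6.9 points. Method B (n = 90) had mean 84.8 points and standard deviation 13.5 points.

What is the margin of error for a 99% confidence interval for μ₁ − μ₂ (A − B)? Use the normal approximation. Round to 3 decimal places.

SE₁ = s₁/√n₁ = 6.9/√183 = 0.5101; SE₂ = 13.5/√90 = 1.4230.
Independent samples, unequal variances: SE_diff = √(SE₁² + SE₂²) = √(0.26020201 + 2.024929) = 1.5117.
z* = 2.576, so margin of error = 2.576 × 1.5117 = 3.8941.

3.894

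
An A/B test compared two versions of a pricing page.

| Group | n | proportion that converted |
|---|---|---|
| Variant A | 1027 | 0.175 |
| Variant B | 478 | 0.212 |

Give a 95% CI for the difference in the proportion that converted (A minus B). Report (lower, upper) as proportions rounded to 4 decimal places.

(-0.0804, 0.0064)

The two standard errors are √(0.1750×0.8250/1027) = 0.01186 and √(0.2120×0.7880/478) = 0.01869.
Because the samples are independent, SE_diff = √(0.01186² + 0.01869²) = 0.02214.
Using z* = 1.960 for 95%, ME = 1.960 × 0.02214 = 0.04339.
p̂₁ − p̂₂ = -0.0370; interval -0.0370 ± 0.04339 gives (-0.0804, 0.0064).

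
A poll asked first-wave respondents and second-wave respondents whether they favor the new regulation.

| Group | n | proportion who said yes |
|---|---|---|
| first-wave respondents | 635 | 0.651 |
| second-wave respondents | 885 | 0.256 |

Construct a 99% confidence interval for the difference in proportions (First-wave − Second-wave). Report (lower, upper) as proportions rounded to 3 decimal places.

SE₁ = √(p̂₁(1−p̂₁)/n₁) = √(0.6510·0.3490/635) = 0.01892; SE₂ = √(0.2560·0.7440/885) = 0.01467.
Independent samples: SE of the difference = √(SE₁² + SE₂²) = √(0.0003579664 + 0.0002152089) = 0.02394.
z* for 99% confidence is 2.576, so the margin of error is 2.576 × 0.02394 = 0.06167.
Point estimate p̂₁ − p̂₂ = 0.6510 − 0.2560 = 0.3950.
0.3950 ± 0.06167 → (0.333, 0.457).

(0.333, 0.457)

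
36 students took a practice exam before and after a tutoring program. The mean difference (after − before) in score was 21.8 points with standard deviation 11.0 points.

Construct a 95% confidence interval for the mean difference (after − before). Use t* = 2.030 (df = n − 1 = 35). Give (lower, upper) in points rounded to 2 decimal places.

Paired design: SE = s_d/√n = 11.0/√36 = 1.8333.
t* = 2.030; margin of error = 2.030 × 1.8333 = 3.7216.
21.8 ± 3.7216 → (18.08, 25.52).

(18.08, 25.52)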